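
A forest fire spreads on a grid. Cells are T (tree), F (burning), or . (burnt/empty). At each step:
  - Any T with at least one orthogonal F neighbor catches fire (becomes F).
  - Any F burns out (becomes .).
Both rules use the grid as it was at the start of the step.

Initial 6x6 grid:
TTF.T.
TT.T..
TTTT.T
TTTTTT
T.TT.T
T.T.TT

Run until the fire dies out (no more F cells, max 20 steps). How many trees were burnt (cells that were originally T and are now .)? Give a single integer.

Step 1: +1 fires, +1 burnt (F count now 1)
Step 2: +2 fires, +1 burnt (F count now 2)
Step 3: +2 fires, +2 burnt (F count now 2)
Step 4: +3 fires, +2 burnt (F count now 3)
Step 5: +3 fires, +3 burnt (F count now 3)
Step 6: +4 fires, +3 burnt (F count now 4)
Step 7: +4 fires, +4 burnt (F count now 4)
Step 8: +1 fires, +4 burnt (F count now 1)
Step 9: +2 fires, +1 burnt (F count now 2)
Step 10: +1 fires, +2 burnt (F count now 1)
Step 11: +1 fires, +1 burnt (F count now 1)
Step 12: +0 fires, +1 burnt (F count now 0)
Fire out after step 12
Initially T: 25, now '.': 35
Total burnt (originally-T cells now '.'): 24

Answer: 24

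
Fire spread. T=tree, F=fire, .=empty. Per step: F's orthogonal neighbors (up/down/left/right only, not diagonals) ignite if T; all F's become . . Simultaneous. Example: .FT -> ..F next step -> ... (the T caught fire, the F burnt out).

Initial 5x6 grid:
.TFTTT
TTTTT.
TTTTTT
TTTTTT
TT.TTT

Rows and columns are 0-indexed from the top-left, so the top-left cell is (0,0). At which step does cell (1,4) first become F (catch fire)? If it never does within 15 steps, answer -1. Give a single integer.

Step 1: cell (1,4)='T' (+3 fires, +1 burnt)
Step 2: cell (1,4)='T' (+4 fires, +3 burnt)
Step 3: cell (1,4)='F' (+6 fires, +4 burnt)
  -> target ignites at step 3
Step 4: cell (1,4)='.' (+4 fires, +6 burnt)
Step 5: cell (1,4)='.' (+5 fires, +4 burnt)
Step 6: cell (1,4)='.' (+3 fires, +5 burnt)
Step 7: cell (1,4)='.' (+1 fires, +3 burnt)
Step 8: cell (1,4)='.' (+0 fires, +1 burnt)
  fire out at step 8

3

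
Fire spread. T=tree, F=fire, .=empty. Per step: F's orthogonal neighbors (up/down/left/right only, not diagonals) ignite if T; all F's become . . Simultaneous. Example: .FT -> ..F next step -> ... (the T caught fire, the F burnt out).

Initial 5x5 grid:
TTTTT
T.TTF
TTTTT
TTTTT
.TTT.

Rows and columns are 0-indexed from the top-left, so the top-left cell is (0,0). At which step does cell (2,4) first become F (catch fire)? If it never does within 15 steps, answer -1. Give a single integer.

Step 1: cell (2,4)='F' (+3 fires, +1 burnt)
  -> target ignites at step 1
Step 2: cell (2,4)='.' (+4 fires, +3 burnt)
Step 3: cell (2,4)='.' (+3 fires, +4 burnt)
Step 4: cell (2,4)='.' (+4 fires, +3 burnt)
Step 5: cell (2,4)='.' (+4 fires, +4 burnt)
Step 6: cell (2,4)='.' (+3 fires, +4 burnt)
Step 7: cell (2,4)='.' (+0 fires, +3 burnt)
  fire out at step 7

1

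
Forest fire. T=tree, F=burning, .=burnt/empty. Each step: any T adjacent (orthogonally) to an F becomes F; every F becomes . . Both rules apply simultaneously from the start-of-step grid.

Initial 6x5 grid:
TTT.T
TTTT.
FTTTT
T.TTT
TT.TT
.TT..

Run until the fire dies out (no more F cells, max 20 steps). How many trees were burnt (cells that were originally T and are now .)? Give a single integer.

Step 1: +3 fires, +1 burnt (F count now 3)
Step 2: +4 fires, +3 burnt (F count now 4)
Step 3: +5 fires, +4 burnt (F count now 5)
Step 4: +5 fires, +5 burnt (F count now 5)
Step 5: +3 fires, +5 burnt (F count now 3)
Step 6: +1 fires, +3 burnt (F count now 1)
Step 7: +0 fires, +1 burnt (F count now 0)
Fire out after step 7
Initially T: 22, now '.': 29
Total burnt (originally-T cells now '.'): 21

Answer: 21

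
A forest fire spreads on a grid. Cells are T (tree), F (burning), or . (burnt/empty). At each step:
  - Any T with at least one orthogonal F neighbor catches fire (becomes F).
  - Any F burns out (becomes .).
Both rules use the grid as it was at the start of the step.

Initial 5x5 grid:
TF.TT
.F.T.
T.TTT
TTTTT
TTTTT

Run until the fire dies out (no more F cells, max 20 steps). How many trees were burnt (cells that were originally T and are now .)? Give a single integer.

Step 1: +1 fires, +2 burnt (F count now 1)
Step 2: +0 fires, +1 burnt (F count now 0)
Fire out after step 2
Initially T: 18, now '.': 8
Total burnt (originally-T cells now '.'): 1

Answer: 1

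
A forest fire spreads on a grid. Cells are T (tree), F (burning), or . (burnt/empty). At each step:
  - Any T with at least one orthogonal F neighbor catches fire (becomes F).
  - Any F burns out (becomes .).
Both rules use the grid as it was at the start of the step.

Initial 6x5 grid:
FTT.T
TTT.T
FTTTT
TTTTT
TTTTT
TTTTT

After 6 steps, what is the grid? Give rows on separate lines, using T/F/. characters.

Step 1: 4 trees catch fire, 2 burn out
  .FT.T
  FTT.T
  .FTTT
  FTTTT
  TTTTT
  TTTTT
Step 2: 5 trees catch fire, 4 burn out
  ..F.T
  .FT.T
  ..FTT
  .FTTT
  FTTTT
  TTTTT
Step 3: 5 trees catch fire, 5 burn out
  ....T
  ..F.T
  ...FT
  ..FTT
  .FTTT
  FTTTT
Step 4: 4 trees catch fire, 5 burn out
  ....T
  ....T
  ....F
  ...FT
  ..FTT
  .FTTT
Step 5: 4 trees catch fire, 4 burn out
  ....T
  ....F
  .....
  ....F
  ...FT
  ..FTT
Step 6: 3 trees catch fire, 4 burn out
  ....F
  .....
  .....
  .....
  ....F
  ...FT

....F
.....
.....
.....
....F
...FT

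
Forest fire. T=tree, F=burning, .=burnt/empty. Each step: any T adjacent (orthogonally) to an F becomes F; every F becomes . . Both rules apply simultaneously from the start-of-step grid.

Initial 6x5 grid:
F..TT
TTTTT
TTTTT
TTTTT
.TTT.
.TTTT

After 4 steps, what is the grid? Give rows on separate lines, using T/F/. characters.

Step 1: 1 trees catch fire, 1 burn out
  ...TT
  FTTTT
  TTTTT
  TTTTT
  .TTT.
  .TTTT
Step 2: 2 trees catch fire, 1 burn out
  ...TT
  .FTTT
  FTTTT
  TTTTT
  .TTT.
  .TTTT
Step 3: 3 trees catch fire, 2 burn out
  ...TT
  ..FTT
  .FTTT
  FTTTT
  .TTT.
  .TTTT
Step 4: 3 trees catch fire, 3 burn out
  ...TT
  ...FT
  ..FTT
  .FTTT
  .TTT.
  .TTTT

...TT
...FT
..FTT
.FTTT
.TTT.
.TTTT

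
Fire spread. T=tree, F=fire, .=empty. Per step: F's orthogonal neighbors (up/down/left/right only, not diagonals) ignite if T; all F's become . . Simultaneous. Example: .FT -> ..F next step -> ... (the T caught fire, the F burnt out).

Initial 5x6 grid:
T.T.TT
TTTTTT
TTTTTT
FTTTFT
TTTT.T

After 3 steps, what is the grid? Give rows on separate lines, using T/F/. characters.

Step 1: 6 trees catch fire, 2 burn out
  T.T.TT
  TTTTTT
  FTTTFT
  .FTF.F
  FTTT.T
Step 2: 9 trees catch fire, 6 burn out
  T.T.TT
  FTTTFT
  .FTF.F
  ..F...
  .FTF.F
Step 3: 7 trees catch fire, 9 burn out
  F.T.FT
  .FTF.F
  ..F...
  ......
  ..F...

F.T.FT
.FTF.F
..F...
......
..F...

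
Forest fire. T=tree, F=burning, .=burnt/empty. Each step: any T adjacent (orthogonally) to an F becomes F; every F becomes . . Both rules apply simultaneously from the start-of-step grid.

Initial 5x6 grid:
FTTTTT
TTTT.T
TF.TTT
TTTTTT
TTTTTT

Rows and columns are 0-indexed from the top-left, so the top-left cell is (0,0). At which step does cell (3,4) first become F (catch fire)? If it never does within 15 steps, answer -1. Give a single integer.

Step 1: cell (3,4)='T' (+5 fires, +2 burnt)
Step 2: cell (3,4)='T' (+5 fires, +5 burnt)
Step 3: cell (3,4)='T' (+5 fires, +5 burnt)
Step 4: cell (3,4)='F' (+4 fires, +5 burnt)
  -> target ignites at step 4
Step 5: cell (3,4)='.' (+4 fires, +4 burnt)
Step 6: cell (3,4)='.' (+3 fires, +4 burnt)
Step 7: cell (3,4)='.' (+0 fires, +3 burnt)
  fire out at step 7

4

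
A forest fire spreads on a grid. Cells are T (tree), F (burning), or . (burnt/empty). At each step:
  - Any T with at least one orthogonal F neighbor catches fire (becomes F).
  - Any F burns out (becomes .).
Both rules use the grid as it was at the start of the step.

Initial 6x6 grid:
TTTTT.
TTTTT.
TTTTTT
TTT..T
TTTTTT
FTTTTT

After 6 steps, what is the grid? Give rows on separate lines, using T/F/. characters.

Step 1: 2 trees catch fire, 1 burn out
  TTTTT.
  TTTTT.
  TTTTTT
  TTT..T
  FTTTTT
  .FTTTT
Step 2: 3 trees catch fire, 2 burn out
  TTTTT.
  TTTTT.
  TTTTTT
  FTT..T
  .FTTTT
  ..FTTT
Step 3: 4 trees catch fire, 3 burn out
  TTTTT.
  TTTTT.
  FTTTTT
  .FT..T
  ..FTTT
  ...FTT
Step 4: 5 trees catch fire, 4 burn out
  TTTTT.
  FTTTT.
  .FTTTT
  ..F..T
  ...FTT
  ....FT
Step 5: 5 trees catch fire, 5 burn out
  FTTTT.
  .FTTT.
  ..FTTT
  .....T
  ....FT
  .....F
Step 6: 4 trees catch fire, 5 burn out
  .FTTT.
  ..FTT.
  ...FTT
  .....T
  .....F
  ......

.FTTT.
..FTT.
...FTT
.....T
.....F
......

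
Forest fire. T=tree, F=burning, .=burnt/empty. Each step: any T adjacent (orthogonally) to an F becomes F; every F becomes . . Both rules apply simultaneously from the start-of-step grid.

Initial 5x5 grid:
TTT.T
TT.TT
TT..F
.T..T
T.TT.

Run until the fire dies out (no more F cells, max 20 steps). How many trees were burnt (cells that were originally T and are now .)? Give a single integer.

Step 1: +2 fires, +1 burnt (F count now 2)
Step 2: +2 fires, +2 burnt (F count now 2)
Step 3: +0 fires, +2 burnt (F count now 0)
Fire out after step 3
Initially T: 15, now '.': 14
Total burnt (originally-T cells now '.'): 4

Answer: 4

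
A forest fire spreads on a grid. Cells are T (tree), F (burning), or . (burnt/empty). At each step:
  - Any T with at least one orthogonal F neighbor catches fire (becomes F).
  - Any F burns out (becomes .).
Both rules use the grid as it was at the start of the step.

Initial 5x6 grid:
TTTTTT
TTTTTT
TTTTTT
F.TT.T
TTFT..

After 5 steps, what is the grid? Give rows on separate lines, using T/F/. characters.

Step 1: 5 trees catch fire, 2 burn out
  TTTTTT
  TTTTTT
  FTTTTT
  ..FT.T
  FF.F..
Step 2: 4 trees catch fire, 5 burn out
  TTTTTT
  FTTTTT
  .FFTTT
  ...F.T
  ......
Step 3: 4 trees catch fire, 4 burn out
  FTTTTT
  .FFTTT
  ...FTT
  .....T
  ......
Step 4: 4 trees catch fire, 4 burn out
  .FFTTT
  ...FTT
  ....FT
  .....T
  ......
Step 5: 3 trees catch fire, 4 burn out
  ...FTT
  ....FT
  .....F
  .....T
  ......

...FTT
....FT
.....F
.....T
......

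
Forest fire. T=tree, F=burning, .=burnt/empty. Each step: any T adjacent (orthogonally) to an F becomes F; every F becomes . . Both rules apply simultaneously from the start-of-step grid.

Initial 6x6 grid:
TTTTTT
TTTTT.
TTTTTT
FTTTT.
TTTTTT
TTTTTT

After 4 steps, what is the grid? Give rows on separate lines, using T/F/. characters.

Step 1: 3 trees catch fire, 1 burn out
  TTTTTT
  TTTTT.
  FTTTTT
  .FTTT.
  FTTTTT
  TTTTTT
Step 2: 5 trees catch fire, 3 burn out
  TTTTTT
  FTTTT.
  .FTTTT
  ..FTT.
  .FTTTT
  FTTTTT
Step 3: 6 trees catch fire, 5 burn out
  FTTTTT
  .FTTT.
  ..FTTT
  ...FT.
  ..FTTT
  .FTTTT
Step 4: 6 trees catch fire, 6 burn out
  .FTTTT
  ..FTT.
  ...FTT
  ....F.
  ...FTT
  ..FTTT

.FTTTT
..FTT.
...FTT
....F.
...FTT
..FTTT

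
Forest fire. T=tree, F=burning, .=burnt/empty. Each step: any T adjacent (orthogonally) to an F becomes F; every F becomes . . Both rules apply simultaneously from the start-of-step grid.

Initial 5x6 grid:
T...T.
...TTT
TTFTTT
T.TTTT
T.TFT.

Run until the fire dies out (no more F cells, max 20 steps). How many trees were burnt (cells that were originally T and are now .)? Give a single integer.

Step 1: +6 fires, +2 burnt (F count now 6)
Step 2: +4 fires, +6 burnt (F count now 4)
Step 3: +4 fires, +4 burnt (F count now 4)
Step 4: +3 fires, +4 burnt (F count now 3)
Step 5: +0 fires, +3 burnt (F count now 0)
Fire out after step 5
Initially T: 18, now '.': 29
Total burnt (originally-T cells now '.'): 17

Answer: 17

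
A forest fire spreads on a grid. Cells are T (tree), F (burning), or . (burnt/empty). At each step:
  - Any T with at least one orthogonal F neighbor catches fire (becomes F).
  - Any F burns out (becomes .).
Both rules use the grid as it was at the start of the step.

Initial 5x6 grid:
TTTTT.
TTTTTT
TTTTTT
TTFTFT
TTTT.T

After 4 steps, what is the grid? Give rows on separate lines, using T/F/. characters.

Step 1: 6 trees catch fire, 2 burn out
  TTTTT.
  TTTTTT
  TTFTFT
  TF.F.F
  TTFT.T
Step 2: 9 trees catch fire, 6 burn out
  TTTTT.
  TTFTFT
  TF.F.F
  F.....
  TF.F.F
Step 3: 7 trees catch fire, 9 burn out
  TTFTF.
  TF.F.F
  F.....
  ......
  F.....
Step 4: 3 trees catch fire, 7 burn out
  TF.F..
  F.....
  ......
  ......
  ......

TF.F..
F.....
......
......
......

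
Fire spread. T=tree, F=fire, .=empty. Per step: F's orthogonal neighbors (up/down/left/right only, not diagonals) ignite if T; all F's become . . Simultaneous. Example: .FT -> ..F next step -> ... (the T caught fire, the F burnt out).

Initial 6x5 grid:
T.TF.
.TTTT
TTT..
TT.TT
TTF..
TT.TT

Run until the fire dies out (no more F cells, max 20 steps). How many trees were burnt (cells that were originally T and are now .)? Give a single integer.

Step 1: +3 fires, +2 burnt (F count now 3)
Step 2: +5 fires, +3 burnt (F count now 5)
Step 3: +5 fires, +5 burnt (F count now 5)
Step 4: +1 fires, +5 burnt (F count now 1)
Step 5: +0 fires, +1 burnt (F count now 0)
Fire out after step 5
Initially T: 19, now '.': 25
Total burnt (originally-T cells now '.'): 14

Answer: 14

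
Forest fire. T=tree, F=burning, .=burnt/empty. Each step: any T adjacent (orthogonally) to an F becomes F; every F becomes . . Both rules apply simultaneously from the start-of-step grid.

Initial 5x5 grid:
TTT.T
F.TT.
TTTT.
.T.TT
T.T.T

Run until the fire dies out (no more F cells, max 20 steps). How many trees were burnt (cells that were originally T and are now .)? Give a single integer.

Step 1: +2 fires, +1 burnt (F count now 2)
Step 2: +2 fires, +2 burnt (F count now 2)
Step 3: +3 fires, +2 burnt (F count now 3)
Step 4: +2 fires, +3 burnt (F count now 2)
Step 5: +2 fires, +2 burnt (F count now 2)
Step 6: +1 fires, +2 burnt (F count now 1)
Step 7: +1 fires, +1 burnt (F count now 1)
Step 8: +0 fires, +1 burnt (F count now 0)
Fire out after step 8
Initially T: 16, now '.': 22
Total burnt (originally-T cells now '.'): 13

Answer: 13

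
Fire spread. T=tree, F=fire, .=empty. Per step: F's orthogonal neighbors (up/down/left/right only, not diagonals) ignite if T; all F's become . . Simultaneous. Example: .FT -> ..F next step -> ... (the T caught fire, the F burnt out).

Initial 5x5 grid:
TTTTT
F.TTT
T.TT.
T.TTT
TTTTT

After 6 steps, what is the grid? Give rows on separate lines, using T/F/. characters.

Step 1: 2 trees catch fire, 1 burn out
  FTTTT
  ..TTT
  F.TT.
  T.TTT
  TTTTT
Step 2: 2 trees catch fire, 2 burn out
  .FTTT
  ..TTT
  ..TT.
  F.TTT
  TTTTT
Step 3: 2 trees catch fire, 2 burn out
  ..FTT
  ..TTT
  ..TT.
  ..TTT
  FTTTT
Step 4: 3 trees catch fire, 2 burn out
  ...FT
  ..FTT
  ..TT.
  ..TTT
  .FTTT
Step 5: 4 trees catch fire, 3 burn out
  ....F
  ...FT
  ..FT.
  ..TTT
  ..FTT
Step 6: 4 trees catch fire, 4 burn out
  .....
  ....F
  ...F.
  ..FTT
  ...FT

.....
....F
...F.
..FTT
...FT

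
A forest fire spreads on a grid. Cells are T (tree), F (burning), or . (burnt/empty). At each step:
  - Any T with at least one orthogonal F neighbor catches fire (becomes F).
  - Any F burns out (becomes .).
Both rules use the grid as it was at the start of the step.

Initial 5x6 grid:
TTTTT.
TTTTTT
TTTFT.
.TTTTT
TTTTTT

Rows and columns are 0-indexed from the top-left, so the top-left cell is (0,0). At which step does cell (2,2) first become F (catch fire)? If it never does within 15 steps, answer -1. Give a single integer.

Step 1: cell (2,2)='F' (+4 fires, +1 burnt)
  -> target ignites at step 1
Step 2: cell (2,2)='.' (+7 fires, +4 burnt)
Step 3: cell (2,2)='.' (+9 fires, +7 burnt)
Step 4: cell (2,2)='.' (+4 fires, +9 burnt)
Step 5: cell (2,2)='.' (+2 fires, +4 burnt)
Step 6: cell (2,2)='.' (+0 fires, +2 burnt)
  fire out at step 6

1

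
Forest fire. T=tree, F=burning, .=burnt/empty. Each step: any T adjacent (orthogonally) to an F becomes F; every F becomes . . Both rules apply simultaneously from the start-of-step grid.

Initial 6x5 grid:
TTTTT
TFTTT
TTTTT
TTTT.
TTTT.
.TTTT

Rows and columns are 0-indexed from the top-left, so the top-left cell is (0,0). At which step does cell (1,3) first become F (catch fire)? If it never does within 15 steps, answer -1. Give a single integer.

Step 1: cell (1,3)='T' (+4 fires, +1 burnt)
Step 2: cell (1,3)='F' (+6 fires, +4 burnt)
  -> target ignites at step 2
Step 3: cell (1,3)='.' (+6 fires, +6 burnt)
Step 4: cell (1,3)='.' (+6 fires, +6 burnt)
Step 5: cell (1,3)='.' (+2 fires, +6 burnt)
Step 6: cell (1,3)='.' (+1 fires, +2 burnt)
Step 7: cell (1,3)='.' (+1 fires, +1 burnt)
Step 8: cell (1,3)='.' (+0 fires, +1 burnt)
  fire out at step 8

2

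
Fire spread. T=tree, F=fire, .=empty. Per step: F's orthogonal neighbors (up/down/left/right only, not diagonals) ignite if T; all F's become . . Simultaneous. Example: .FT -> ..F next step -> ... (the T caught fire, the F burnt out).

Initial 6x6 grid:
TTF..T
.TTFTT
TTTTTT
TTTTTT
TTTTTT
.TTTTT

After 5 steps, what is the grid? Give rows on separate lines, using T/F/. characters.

Step 1: 4 trees catch fire, 2 burn out
  TF...T
  .TF.FT
  TTTFTT
  TTTTTT
  TTTTTT
  .TTTTT
Step 2: 6 trees catch fire, 4 burn out
  F....T
  .F...F
  TTF.FT
  TTTFTT
  TTTTTT
  .TTTTT
Step 3: 6 trees catch fire, 6 burn out
  .....F
  ......
  TF...F
  TTF.FT
  TTTFTT
  .TTTTT
Step 4: 6 trees catch fire, 6 burn out
  ......
  ......
  F.....
  TF...F
  TTF.FT
  .TTFTT
Step 5: 5 trees catch fire, 6 burn out
  ......
  ......
  ......
  F.....
  TF...F
  .TF.FT

......
......
......
F.....
TF...F
.TF.FT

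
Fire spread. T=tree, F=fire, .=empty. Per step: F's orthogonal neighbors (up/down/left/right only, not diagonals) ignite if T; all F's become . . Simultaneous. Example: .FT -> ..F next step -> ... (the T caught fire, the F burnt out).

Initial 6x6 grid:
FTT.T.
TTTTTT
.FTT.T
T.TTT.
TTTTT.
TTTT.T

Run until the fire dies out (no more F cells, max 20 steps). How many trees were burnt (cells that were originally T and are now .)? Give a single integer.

Step 1: +4 fires, +2 burnt (F count now 4)
Step 2: +4 fires, +4 burnt (F count now 4)
Step 3: +3 fires, +4 burnt (F count now 3)
Step 4: +5 fires, +3 burnt (F count now 5)
Step 5: +6 fires, +5 burnt (F count now 6)
Step 6: +3 fires, +6 burnt (F count now 3)
Step 7: +0 fires, +3 burnt (F count now 0)
Fire out after step 7
Initially T: 26, now '.': 35
Total burnt (originally-T cells now '.'): 25

Answer: 25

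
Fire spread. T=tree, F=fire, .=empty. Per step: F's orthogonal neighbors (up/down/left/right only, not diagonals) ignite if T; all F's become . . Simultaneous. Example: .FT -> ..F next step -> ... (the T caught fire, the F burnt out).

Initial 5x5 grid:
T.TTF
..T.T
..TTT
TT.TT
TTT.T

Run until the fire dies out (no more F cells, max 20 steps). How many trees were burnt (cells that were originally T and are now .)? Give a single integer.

Answer: 10

Derivation:
Step 1: +2 fires, +1 burnt (F count now 2)
Step 2: +2 fires, +2 burnt (F count now 2)
Step 3: +3 fires, +2 burnt (F count now 3)
Step 4: +3 fires, +3 burnt (F count now 3)
Step 5: +0 fires, +3 burnt (F count now 0)
Fire out after step 5
Initially T: 16, now '.': 19
Total burnt (originally-T cells now '.'): 10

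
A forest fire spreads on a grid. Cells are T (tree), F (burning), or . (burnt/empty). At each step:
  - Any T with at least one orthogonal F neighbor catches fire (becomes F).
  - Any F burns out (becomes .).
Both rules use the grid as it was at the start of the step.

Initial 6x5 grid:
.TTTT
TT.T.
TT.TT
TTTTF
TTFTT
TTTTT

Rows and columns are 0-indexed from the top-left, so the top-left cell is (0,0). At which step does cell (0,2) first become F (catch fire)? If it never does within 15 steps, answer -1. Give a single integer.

Step 1: cell (0,2)='T' (+7 fires, +2 burnt)
Step 2: cell (0,2)='T' (+6 fires, +7 burnt)
Step 3: cell (0,2)='T' (+4 fires, +6 burnt)
Step 4: cell (0,2)='T' (+3 fires, +4 burnt)
Step 5: cell (0,2)='F' (+4 fires, +3 burnt)
  -> target ignites at step 5
Step 6: cell (0,2)='.' (+0 fires, +4 burnt)
  fire out at step 6

5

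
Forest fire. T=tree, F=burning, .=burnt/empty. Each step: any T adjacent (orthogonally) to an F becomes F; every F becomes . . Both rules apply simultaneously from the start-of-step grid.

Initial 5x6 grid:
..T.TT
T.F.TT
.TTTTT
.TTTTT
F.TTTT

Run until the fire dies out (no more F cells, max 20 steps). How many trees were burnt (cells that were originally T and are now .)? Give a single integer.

Answer: 19

Derivation:
Step 1: +2 fires, +2 burnt (F count now 2)
Step 2: +3 fires, +2 burnt (F count now 3)
Step 3: +4 fires, +3 burnt (F count now 4)
Step 4: +4 fires, +4 burnt (F count now 4)
Step 5: +4 fires, +4 burnt (F count now 4)
Step 6: +2 fires, +4 burnt (F count now 2)
Step 7: +0 fires, +2 burnt (F count now 0)
Fire out after step 7
Initially T: 20, now '.': 29
Total burnt (originally-T cells now '.'): 19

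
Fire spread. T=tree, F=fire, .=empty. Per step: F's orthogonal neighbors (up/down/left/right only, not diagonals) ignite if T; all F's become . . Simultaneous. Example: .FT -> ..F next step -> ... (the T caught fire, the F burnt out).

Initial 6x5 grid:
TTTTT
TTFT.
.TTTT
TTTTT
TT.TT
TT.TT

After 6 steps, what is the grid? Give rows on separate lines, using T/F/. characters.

Step 1: 4 trees catch fire, 1 burn out
  TTFTT
  TF.F.
  .TFTT
  TTTTT
  TT.TT
  TT.TT
Step 2: 6 trees catch fire, 4 burn out
  TF.FT
  F....
  .F.FT
  TTFTT
  TT.TT
  TT.TT
Step 3: 5 trees catch fire, 6 burn out
  F...F
  .....
  ....F
  TF.FT
  TT.TT
  TT.TT
Step 4: 4 trees catch fire, 5 burn out
  .....
  .....
  .....
  F...F
  TF.FT
  TT.TT
Step 5: 4 trees catch fire, 4 burn out
  .....
  .....
  .....
  .....
  F...F
  TF.FT
Step 6: 2 trees catch fire, 4 burn out
  .....
  .....
  .....
  .....
  .....
  F...F

.....
.....
.....
.....
.....
F...F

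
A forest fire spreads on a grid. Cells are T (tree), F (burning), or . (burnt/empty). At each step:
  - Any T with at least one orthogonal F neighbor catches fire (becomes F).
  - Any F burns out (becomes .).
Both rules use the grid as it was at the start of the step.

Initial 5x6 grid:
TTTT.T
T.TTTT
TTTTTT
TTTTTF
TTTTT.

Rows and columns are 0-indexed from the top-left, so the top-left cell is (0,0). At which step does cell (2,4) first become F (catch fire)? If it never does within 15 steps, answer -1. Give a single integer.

Step 1: cell (2,4)='T' (+2 fires, +1 burnt)
Step 2: cell (2,4)='F' (+4 fires, +2 burnt)
  -> target ignites at step 2
Step 3: cell (2,4)='.' (+5 fires, +4 burnt)
Step 4: cell (2,4)='.' (+4 fires, +5 burnt)
Step 5: cell (2,4)='.' (+5 fires, +4 burnt)
Step 6: cell (2,4)='.' (+3 fires, +5 burnt)
Step 7: cell (2,4)='.' (+2 fires, +3 burnt)
Step 8: cell (2,4)='.' (+1 fires, +2 burnt)
Step 9: cell (2,4)='.' (+0 fires, +1 burnt)
  fire out at step 9

2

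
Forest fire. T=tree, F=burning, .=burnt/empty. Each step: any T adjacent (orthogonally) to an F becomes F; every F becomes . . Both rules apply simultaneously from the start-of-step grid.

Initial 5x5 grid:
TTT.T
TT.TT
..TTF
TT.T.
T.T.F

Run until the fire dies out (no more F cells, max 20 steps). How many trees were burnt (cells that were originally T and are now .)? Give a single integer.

Answer: 6

Derivation:
Step 1: +2 fires, +2 burnt (F count now 2)
Step 2: +4 fires, +2 burnt (F count now 4)
Step 3: +0 fires, +4 burnt (F count now 0)
Fire out after step 3
Initially T: 15, now '.': 16
Total burnt (originally-T cells now '.'): 6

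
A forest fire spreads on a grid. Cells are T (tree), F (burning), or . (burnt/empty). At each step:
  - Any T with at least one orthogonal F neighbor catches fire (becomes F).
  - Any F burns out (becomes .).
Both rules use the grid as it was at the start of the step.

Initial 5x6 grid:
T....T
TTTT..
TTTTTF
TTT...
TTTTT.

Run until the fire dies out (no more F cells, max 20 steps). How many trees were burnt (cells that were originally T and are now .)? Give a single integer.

Step 1: +1 fires, +1 burnt (F count now 1)
Step 2: +1 fires, +1 burnt (F count now 1)
Step 3: +2 fires, +1 burnt (F count now 2)
Step 4: +3 fires, +2 burnt (F count now 3)
Step 5: +4 fires, +3 burnt (F count now 4)
Step 6: +4 fires, +4 burnt (F count now 4)
Step 7: +3 fires, +4 burnt (F count now 3)
Step 8: +0 fires, +3 burnt (F count now 0)
Fire out after step 8
Initially T: 19, now '.': 29
Total burnt (originally-T cells now '.'): 18

Answer: 18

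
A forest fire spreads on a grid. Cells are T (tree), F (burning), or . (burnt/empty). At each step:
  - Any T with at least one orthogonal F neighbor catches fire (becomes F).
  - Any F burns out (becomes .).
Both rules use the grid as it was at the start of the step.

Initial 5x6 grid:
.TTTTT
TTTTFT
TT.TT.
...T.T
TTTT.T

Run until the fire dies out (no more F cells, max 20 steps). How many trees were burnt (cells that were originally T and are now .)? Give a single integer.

Step 1: +4 fires, +1 burnt (F count now 4)
Step 2: +4 fires, +4 burnt (F count now 4)
Step 3: +3 fires, +4 burnt (F count now 3)
Step 4: +4 fires, +3 burnt (F count now 4)
Step 5: +2 fires, +4 burnt (F count now 2)
Step 6: +1 fires, +2 burnt (F count now 1)
Step 7: +1 fires, +1 burnt (F count now 1)
Step 8: +0 fires, +1 burnt (F count now 0)
Fire out after step 8
Initially T: 21, now '.': 28
Total burnt (originally-T cells now '.'): 19

Answer: 19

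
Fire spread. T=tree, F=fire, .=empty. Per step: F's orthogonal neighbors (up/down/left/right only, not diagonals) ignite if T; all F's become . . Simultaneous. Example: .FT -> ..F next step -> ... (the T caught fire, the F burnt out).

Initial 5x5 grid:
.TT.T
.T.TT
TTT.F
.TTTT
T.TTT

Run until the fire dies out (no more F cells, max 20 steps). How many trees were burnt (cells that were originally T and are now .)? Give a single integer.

Answer: 16

Derivation:
Step 1: +2 fires, +1 burnt (F count now 2)
Step 2: +4 fires, +2 burnt (F count now 4)
Step 3: +2 fires, +4 burnt (F count now 2)
Step 4: +3 fires, +2 burnt (F count now 3)
Step 5: +1 fires, +3 burnt (F count now 1)
Step 6: +2 fires, +1 burnt (F count now 2)
Step 7: +1 fires, +2 burnt (F count now 1)
Step 8: +1 fires, +1 burnt (F count now 1)
Step 9: +0 fires, +1 burnt (F count now 0)
Fire out after step 9
Initially T: 17, now '.': 24
Total burnt (originally-T cells now '.'): 16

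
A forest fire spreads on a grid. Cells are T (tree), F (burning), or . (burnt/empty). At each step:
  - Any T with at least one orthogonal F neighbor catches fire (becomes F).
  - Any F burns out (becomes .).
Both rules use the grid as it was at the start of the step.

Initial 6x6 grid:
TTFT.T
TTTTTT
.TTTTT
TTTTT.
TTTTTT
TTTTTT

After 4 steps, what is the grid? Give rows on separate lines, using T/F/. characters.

Step 1: 3 trees catch fire, 1 burn out
  TF.F.T
  TTFTTT
  .TTTTT
  TTTTT.
  TTTTTT
  TTTTTT
Step 2: 4 trees catch fire, 3 burn out
  F....T
  TF.FTT
  .TFTTT
  TTTTT.
  TTTTTT
  TTTTTT
Step 3: 5 trees catch fire, 4 burn out
  .....T
  F...FT
  .F.FTT
  TTFTT.
  TTTTTT
  TTTTTT
Step 4: 5 trees catch fire, 5 burn out
  .....T
  .....F
  ....FT
  TF.FT.
  TTFTTT
  TTTTTT

.....T
.....F
....FT
TF.FT.
TTFTTT
TTTTTT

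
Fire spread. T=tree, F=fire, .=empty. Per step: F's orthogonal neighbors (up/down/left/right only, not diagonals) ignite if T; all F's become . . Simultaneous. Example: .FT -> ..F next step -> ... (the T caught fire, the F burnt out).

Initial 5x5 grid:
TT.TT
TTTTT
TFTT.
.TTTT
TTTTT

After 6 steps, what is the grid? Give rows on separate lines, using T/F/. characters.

Step 1: 4 trees catch fire, 1 burn out
  TT.TT
  TFTTT
  F.FT.
  .FTTT
  TTTTT
Step 2: 6 trees catch fire, 4 burn out
  TF.TT
  F.FTT
  ...F.
  ..FTT
  TFTTT
Step 3: 5 trees catch fire, 6 burn out
  F..TT
  ...FT
  .....
  ...FT
  F.FTT
Step 4: 4 trees catch fire, 5 burn out
  ...FT
  ....F
  .....
  ....F
  ...FT
Step 5: 2 trees catch fire, 4 burn out
  ....F
  .....
  .....
  .....
  ....F
Step 6: 0 trees catch fire, 2 burn out
  .....
  .....
  .....
  .....
  .....

.....
.....
.....
.....
.....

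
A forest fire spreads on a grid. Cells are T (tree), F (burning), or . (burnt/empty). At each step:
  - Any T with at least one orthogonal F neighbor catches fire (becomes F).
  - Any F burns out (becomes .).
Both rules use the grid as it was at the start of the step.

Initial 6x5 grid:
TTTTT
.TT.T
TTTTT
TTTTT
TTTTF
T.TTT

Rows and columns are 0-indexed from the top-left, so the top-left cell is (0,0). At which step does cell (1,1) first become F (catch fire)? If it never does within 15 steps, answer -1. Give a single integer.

Step 1: cell (1,1)='T' (+3 fires, +1 burnt)
Step 2: cell (1,1)='T' (+4 fires, +3 burnt)
Step 3: cell (1,1)='T' (+5 fires, +4 burnt)
Step 4: cell (1,1)='T' (+4 fires, +5 burnt)
Step 5: cell (1,1)='T' (+5 fires, +4 burnt)
Step 6: cell (1,1)='F' (+3 fires, +5 burnt)
  -> target ignites at step 6
Step 7: cell (1,1)='.' (+1 fires, +3 burnt)
Step 8: cell (1,1)='.' (+1 fires, +1 burnt)
Step 9: cell (1,1)='.' (+0 fires, +1 burnt)
  fire out at step 9

6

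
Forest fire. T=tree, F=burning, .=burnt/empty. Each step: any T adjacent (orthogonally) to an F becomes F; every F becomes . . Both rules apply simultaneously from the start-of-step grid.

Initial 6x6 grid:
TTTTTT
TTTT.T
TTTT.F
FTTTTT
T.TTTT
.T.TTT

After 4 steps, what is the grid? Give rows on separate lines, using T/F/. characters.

Step 1: 5 trees catch fire, 2 burn out
  TTTTTT
  TTTT.F
  FTTT..
  .FTTTF
  F.TTTT
  .T.TTT
Step 2: 6 trees catch fire, 5 burn out
  TTTTTF
  FTTT..
  .FTT..
  ..FTF.
  ..TTTF
  .T.TTT
Step 3: 8 trees catch fire, 6 burn out
  FTTTF.
  .FTT..
  ..FT..
  ...F..
  ..FTF.
  .T.TTF
Step 4: 6 trees catch fire, 8 burn out
  .FTF..
  ..FT..
  ...F..
  ......
  ...F..
  .T.TF.

.FTF..
..FT..
...F..
......
...F..
.T.TF.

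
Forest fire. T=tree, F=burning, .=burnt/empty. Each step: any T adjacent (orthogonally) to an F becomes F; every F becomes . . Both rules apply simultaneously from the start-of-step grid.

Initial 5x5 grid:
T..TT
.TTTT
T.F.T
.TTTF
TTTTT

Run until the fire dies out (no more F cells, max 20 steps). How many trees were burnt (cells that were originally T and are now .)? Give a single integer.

Answer: 15

Derivation:
Step 1: +5 fires, +2 burnt (F count now 5)
Step 2: +6 fires, +5 burnt (F count now 6)
Step 3: +3 fires, +6 burnt (F count now 3)
Step 4: +1 fires, +3 burnt (F count now 1)
Step 5: +0 fires, +1 burnt (F count now 0)
Fire out after step 5
Initially T: 17, now '.': 23
Total burnt (originally-T cells now '.'): 15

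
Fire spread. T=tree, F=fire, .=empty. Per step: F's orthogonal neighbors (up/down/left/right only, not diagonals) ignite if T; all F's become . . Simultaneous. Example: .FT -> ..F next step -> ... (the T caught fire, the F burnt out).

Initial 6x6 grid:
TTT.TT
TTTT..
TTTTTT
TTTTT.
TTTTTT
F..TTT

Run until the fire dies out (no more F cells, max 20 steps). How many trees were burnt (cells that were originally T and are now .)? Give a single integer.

Answer: 27

Derivation:
Step 1: +1 fires, +1 burnt (F count now 1)
Step 2: +2 fires, +1 burnt (F count now 2)
Step 3: +3 fires, +2 burnt (F count now 3)
Step 4: +4 fires, +3 burnt (F count now 4)
Step 5: +6 fires, +4 burnt (F count now 6)
Step 6: +6 fires, +6 burnt (F count now 6)
Step 7: +4 fires, +6 burnt (F count now 4)
Step 8: +1 fires, +4 burnt (F count now 1)
Step 9: +0 fires, +1 burnt (F count now 0)
Fire out after step 9
Initially T: 29, now '.': 34
Total burnt (originally-T cells now '.'): 27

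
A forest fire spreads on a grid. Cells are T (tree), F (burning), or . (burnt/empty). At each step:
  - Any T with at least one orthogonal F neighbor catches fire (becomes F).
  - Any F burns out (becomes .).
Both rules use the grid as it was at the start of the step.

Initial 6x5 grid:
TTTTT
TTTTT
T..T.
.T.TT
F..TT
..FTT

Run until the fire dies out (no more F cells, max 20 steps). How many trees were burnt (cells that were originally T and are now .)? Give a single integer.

Step 1: +1 fires, +2 burnt (F count now 1)
Step 2: +2 fires, +1 burnt (F count now 2)
Step 3: +2 fires, +2 burnt (F count now 2)
Step 4: +2 fires, +2 burnt (F count now 2)
Step 5: +1 fires, +2 burnt (F count now 1)
Step 6: +3 fires, +1 burnt (F count now 3)
Step 7: +3 fires, +3 burnt (F count now 3)
Step 8: +2 fires, +3 burnt (F count now 2)
Step 9: +2 fires, +2 burnt (F count now 2)
Step 10: +0 fires, +2 burnt (F count now 0)
Fire out after step 10
Initially T: 19, now '.': 29
Total burnt (originally-T cells now '.'): 18

Answer: 18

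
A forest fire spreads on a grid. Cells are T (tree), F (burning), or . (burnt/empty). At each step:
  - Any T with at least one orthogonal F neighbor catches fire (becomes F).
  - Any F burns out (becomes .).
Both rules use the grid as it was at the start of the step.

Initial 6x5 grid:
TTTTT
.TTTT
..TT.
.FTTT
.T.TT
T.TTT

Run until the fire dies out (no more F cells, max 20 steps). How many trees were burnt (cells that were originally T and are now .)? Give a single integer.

Answer: 20

Derivation:
Step 1: +2 fires, +1 burnt (F count now 2)
Step 2: +2 fires, +2 burnt (F count now 2)
Step 3: +4 fires, +2 burnt (F count now 4)
Step 4: +5 fires, +4 burnt (F count now 5)
Step 5: +5 fires, +5 burnt (F count now 5)
Step 6: +2 fires, +5 burnt (F count now 2)
Step 7: +0 fires, +2 burnt (F count now 0)
Fire out after step 7
Initially T: 21, now '.': 29
Total burnt (originally-T cells now '.'): 20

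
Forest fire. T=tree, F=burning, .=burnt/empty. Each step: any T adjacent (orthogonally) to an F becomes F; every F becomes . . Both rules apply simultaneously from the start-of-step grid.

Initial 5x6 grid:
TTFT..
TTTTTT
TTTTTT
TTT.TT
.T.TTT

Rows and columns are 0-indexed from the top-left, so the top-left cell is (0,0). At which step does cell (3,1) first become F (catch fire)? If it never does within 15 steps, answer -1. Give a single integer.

Step 1: cell (3,1)='T' (+3 fires, +1 burnt)
Step 2: cell (3,1)='T' (+4 fires, +3 burnt)
Step 3: cell (3,1)='T' (+5 fires, +4 burnt)
Step 4: cell (3,1)='F' (+4 fires, +5 burnt)
  -> target ignites at step 4
Step 5: cell (3,1)='.' (+4 fires, +4 burnt)
Step 6: cell (3,1)='.' (+2 fires, +4 burnt)
Step 7: cell (3,1)='.' (+2 fires, +2 burnt)
Step 8: cell (3,1)='.' (+0 fires, +2 burnt)
  fire out at step 8

4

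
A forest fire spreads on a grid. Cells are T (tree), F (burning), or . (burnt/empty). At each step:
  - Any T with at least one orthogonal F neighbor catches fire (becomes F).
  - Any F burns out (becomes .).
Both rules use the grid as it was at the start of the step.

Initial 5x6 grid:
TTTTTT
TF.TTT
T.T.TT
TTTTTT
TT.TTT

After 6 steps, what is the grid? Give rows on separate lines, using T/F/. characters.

Step 1: 2 trees catch fire, 1 burn out
  TFTTTT
  F..TTT
  T.T.TT
  TTTTTT
  TT.TTT
Step 2: 3 trees catch fire, 2 burn out
  F.FTTT
  ...TTT
  F.T.TT
  TTTTTT
  TT.TTT
Step 3: 2 trees catch fire, 3 burn out
  ...FTT
  ...TTT
  ..T.TT
  FTTTTT
  TT.TTT
Step 4: 4 trees catch fire, 2 burn out
  ....FT
  ...FTT
  ..T.TT
  .FTTTT
  FT.TTT
Step 5: 4 trees catch fire, 4 burn out
  .....F
  ....FT
  ..T.TT
  ..FTTT
  .F.TTT
Step 6: 4 trees catch fire, 4 burn out
  ......
  .....F
  ..F.FT
  ...FTT
  ...TTT

......
.....F
..F.FT
...FTT
...TTT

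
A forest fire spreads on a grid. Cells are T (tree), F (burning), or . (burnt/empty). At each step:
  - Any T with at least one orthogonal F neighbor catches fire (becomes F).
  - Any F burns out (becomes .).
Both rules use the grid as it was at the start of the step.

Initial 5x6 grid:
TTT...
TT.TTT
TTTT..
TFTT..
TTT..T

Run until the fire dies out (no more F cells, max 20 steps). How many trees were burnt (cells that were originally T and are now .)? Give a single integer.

Step 1: +4 fires, +1 burnt (F count now 4)
Step 2: +6 fires, +4 burnt (F count now 6)
Step 3: +3 fires, +6 burnt (F count now 3)
Step 4: +3 fires, +3 burnt (F count now 3)
Step 5: +1 fires, +3 burnt (F count now 1)
Step 6: +1 fires, +1 burnt (F count now 1)
Step 7: +0 fires, +1 burnt (F count now 0)
Fire out after step 7
Initially T: 19, now '.': 29
Total burnt (originally-T cells now '.'): 18

Answer: 18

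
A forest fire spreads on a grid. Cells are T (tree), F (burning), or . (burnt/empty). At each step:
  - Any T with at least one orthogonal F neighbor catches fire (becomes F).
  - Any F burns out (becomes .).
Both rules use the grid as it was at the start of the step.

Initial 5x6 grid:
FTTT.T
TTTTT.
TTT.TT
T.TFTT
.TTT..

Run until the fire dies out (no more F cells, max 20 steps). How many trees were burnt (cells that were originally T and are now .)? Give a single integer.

Answer: 20

Derivation:
Step 1: +5 fires, +2 burnt (F count now 5)
Step 2: +7 fires, +5 burnt (F count now 7)
Step 3: +7 fires, +7 burnt (F count now 7)
Step 4: +1 fires, +7 burnt (F count now 1)
Step 5: +0 fires, +1 burnt (F count now 0)
Fire out after step 5
Initially T: 21, now '.': 29
Total burnt (originally-T cells now '.'): 20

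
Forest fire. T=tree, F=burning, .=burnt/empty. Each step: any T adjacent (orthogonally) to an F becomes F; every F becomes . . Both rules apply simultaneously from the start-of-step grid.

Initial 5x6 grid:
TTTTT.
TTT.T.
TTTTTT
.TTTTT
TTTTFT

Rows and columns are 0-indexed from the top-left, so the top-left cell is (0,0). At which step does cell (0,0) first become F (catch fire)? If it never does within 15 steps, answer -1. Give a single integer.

Step 1: cell (0,0)='T' (+3 fires, +1 burnt)
Step 2: cell (0,0)='T' (+4 fires, +3 burnt)
Step 3: cell (0,0)='T' (+5 fires, +4 burnt)
Step 4: cell (0,0)='T' (+4 fires, +5 burnt)
Step 5: cell (0,0)='T' (+3 fires, +4 burnt)
Step 6: cell (0,0)='T' (+3 fires, +3 burnt)
Step 7: cell (0,0)='T' (+2 fires, +3 burnt)
Step 8: cell (0,0)='F' (+1 fires, +2 burnt)
  -> target ignites at step 8
Step 9: cell (0,0)='.' (+0 fires, +1 burnt)
  fire out at step 9

8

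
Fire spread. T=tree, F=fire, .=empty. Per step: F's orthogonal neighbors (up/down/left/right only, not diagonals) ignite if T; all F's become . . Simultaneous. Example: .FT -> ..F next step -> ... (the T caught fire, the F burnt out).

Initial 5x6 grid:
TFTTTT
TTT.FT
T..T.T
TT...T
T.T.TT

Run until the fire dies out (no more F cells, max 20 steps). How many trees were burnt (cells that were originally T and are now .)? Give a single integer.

Step 1: +5 fires, +2 burnt (F count now 5)
Step 2: +5 fires, +5 burnt (F count now 5)
Step 3: +2 fires, +5 burnt (F count now 2)
Step 4: +2 fires, +2 burnt (F count now 2)
Step 5: +3 fires, +2 burnt (F count now 3)
Step 6: +0 fires, +3 burnt (F count now 0)
Fire out after step 6
Initially T: 19, now '.': 28
Total burnt (originally-T cells now '.'): 17

Answer: 17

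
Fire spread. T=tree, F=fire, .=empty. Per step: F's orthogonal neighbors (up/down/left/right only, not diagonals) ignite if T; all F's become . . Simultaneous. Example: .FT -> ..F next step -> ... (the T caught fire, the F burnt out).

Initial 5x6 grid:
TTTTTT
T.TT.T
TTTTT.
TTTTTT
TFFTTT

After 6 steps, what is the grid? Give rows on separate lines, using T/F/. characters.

Step 1: 4 trees catch fire, 2 burn out
  TTTTTT
  T.TT.T
  TTTTT.
  TFFTTT
  F..FTT
Step 2: 5 trees catch fire, 4 burn out
  TTTTTT
  T.TT.T
  TFFTT.
  F..FTT
  ....FT
Step 3: 5 trees catch fire, 5 burn out
  TTTTTT
  T.FT.T
  F..FT.
  ....FT
  .....F
Step 4: 5 trees catch fire, 5 burn out
  TTFTTT
  F..F.T
  ....F.
  .....F
  ......
Step 5: 3 trees catch fire, 5 burn out
  FF.FTT
  .....T
  ......
  ......
  ......
Step 6: 1 trees catch fire, 3 burn out
  ....FT
  .....T
  ......
  ......
  ......

....FT
.....T
......
......
......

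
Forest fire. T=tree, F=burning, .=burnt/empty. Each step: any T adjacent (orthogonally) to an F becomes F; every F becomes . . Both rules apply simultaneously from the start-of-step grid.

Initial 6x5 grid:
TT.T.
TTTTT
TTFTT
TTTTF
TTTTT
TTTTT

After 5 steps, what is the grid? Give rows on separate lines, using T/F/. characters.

Step 1: 7 trees catch fire, 2 burn out
  TT.T.
  TTFTT
  TF.FF
  TTFF.
  TTTTF
  TTTTT
Step 2: 8 trees catch fire, 7 burn out
  TT.T.
  TF.FF
  F....
  TF...
  TTFF.
  TTTTF
Step 3: 7 trees catch fire, 8 burn out
  TF.F.
  F....
  .....
  F....
  TF...
  TTFF.
Step 4: 3 trees catch fire, 7 burn out
  F....
  .....
  .....
  .....
  F....
  TF...
Step 5: 1 trees catch fire, 3 burn out
  .....
  .....
  .....
  .....
  .....
  F....

.....
.....
.....
.....
.....
F....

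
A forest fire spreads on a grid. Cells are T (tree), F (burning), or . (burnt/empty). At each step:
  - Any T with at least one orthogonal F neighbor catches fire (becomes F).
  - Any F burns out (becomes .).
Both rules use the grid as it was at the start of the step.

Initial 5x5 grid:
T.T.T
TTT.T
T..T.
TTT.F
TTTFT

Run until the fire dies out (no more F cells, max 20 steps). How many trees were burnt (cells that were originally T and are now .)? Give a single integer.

Step 1: +2 fires, +2 burnt (F count now 2)
Step 2: +2 fires, +2 burnt (F count now 2)
Step 3: +2 fires, +2 burnt (F count now 2)
Step 4: +1 fires, +2 burnt (F count now 1)
Step 5: +1 fires, +1 burnt (F count now 1)
Step 6: +1 fires, +1 burnt (F count now 1)
Step 7: +2 fires, +1 burnt (F count now 2)
Step 8: +1 fires, +2 burnt (F count now 1)
Step 9: +1 fires, +1 burnt (F count now 1)
Step 10: +0 fires, +1 burnt (F count now 0)
Fire out after step 10
Initially T: 16, now '.': 22
Total burnt (originally-T cells now '.'): 13

Answer: 13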